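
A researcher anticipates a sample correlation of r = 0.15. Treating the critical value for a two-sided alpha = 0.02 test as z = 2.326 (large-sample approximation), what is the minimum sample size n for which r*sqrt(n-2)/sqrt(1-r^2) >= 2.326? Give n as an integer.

r√(n−2)/√(1−r²) ≥ 2.326  ⇔  n−2 ≥ (2.326)²·(1−r²)/r²
(1−r²)/r² = (1−0.0225)/0.0225 = 43.4444
n ≥ 2 + 5.410276·43.4444 = 2 + 235.0462 = 237.0462
⌈237.0462⌉ = 238

238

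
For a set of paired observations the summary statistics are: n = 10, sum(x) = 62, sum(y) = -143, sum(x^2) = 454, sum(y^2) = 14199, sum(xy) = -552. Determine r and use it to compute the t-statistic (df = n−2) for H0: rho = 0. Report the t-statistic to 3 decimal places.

S_xy = nΣxy − ΣxΣy = 10·(-552) − 62·(-143) = -5520 − (-8866) = 3346
S_xx = nΣx² − (Σx)² = 10·454 − 62² = 4540 − 3844 = 696
S_yy = nΣy² − (Σy)² = 10·14199 − (-143)² = 141990 − 20449 = 121541
r = S_xy / √(S_xx·S_yy) = 3346 / √(696·121541) = 3346 / √84592536 = 3346 / 9197.4201 = 0.3638
t = r·√(n−2)/√(1−r²) = 0.3638·√8 / √(1−0.132350) = 1.028982 / 0.931477 = 1.105

1.105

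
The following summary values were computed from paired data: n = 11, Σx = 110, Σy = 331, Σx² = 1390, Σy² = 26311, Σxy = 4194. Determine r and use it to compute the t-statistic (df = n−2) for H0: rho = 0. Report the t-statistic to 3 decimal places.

1.333

S_xy = nΣxy − ΣxΣy = 11·4194 − 110·331 = 46134 − 36410 = 9724
S_xx = nΣx² − (Σx)² = 11·1390 − 110² = 15290 − 12100 = 3190
S_yy = nΣy² − (Σy)² = 11·26311 − 331² = 289421 − 109561 = 179860
r = S_xy / √(S_xx·S_yy) = 9724 / √(3190·179860) = 9724 / √573753400 = 9724 / 23953.1501 = 0.4060
t = r·√(n−2)/√(1−r²) = 0.4060·√9 / √(1−0.164836) = 1.218000 / 0.913873 = 1.333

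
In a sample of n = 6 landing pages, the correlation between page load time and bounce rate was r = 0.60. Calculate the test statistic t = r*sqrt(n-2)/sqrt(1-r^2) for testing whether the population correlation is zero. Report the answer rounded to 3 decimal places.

1 − r² = 1 − 0.3600 = 0.6400;  √(1−r²) = 0.800000
√(n−2) = √4 = 2.000000
t = r·√(n−2)/√(1−r²) = 0.60 · 2.000000 / 0.800000 = 1.500

1.500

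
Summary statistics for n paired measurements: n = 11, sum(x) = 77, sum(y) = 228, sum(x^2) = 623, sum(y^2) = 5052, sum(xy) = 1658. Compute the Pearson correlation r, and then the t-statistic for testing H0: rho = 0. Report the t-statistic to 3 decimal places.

Numerator: nΣxy − (Σx)(Σy) = 11·1658 − (77)(228) = 682
Denominator: √[(nΣx²−(Σx)²)(nΣy²−(Σy)²)]
  nΣx²−(Σx)² = 11·623 − 5929 = 924;  nΣy²−(Σy)² = 11·5052 − 51984 = 3588
  √(924·3588) = √3315312 = 1820.7998
r = 682 / 1820.7998 = 0.3746
t = r·√(n−2)/√(1−r²) = 0.3746·√9 / √(1−0.140325) = 1.123800 / 0.927187 = 1.212

1.212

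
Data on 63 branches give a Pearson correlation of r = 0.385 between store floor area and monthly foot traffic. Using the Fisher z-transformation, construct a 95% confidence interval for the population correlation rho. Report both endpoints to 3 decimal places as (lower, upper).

Fisher z: z_r = atanh(r) = ½·ln((1+0.385)/(1−0.385)) = 0.405917
SE(z) = 1/√(n−3) = 1/√60 = 0.129099
95% ⇒ z* = 1.960; margin = 1.960·0.129099 = 0.253034
CI on z-scale: (0.152883, 0.658951)
Back-transform: tanh(0.152883) = 0.151703, tanh(0.658951) = 0.577665

(0.152, 0.578)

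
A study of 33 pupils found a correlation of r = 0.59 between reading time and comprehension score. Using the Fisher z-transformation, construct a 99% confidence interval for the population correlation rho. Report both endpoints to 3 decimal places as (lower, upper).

(0.204, 0.817)

Fisher z: z_r = atanh(r) = ½·ln((1+0.59)/(1−0.59)) = 0.677666
SE(z) = 1/√(n−3) = 1/√30 = 0.182574
99% ⇒ z* = 2.576; margin = 2.576·0.182574 = 0.470311
CI on z-scale: (0.207355, 1.147977)
Back-transform: tanh(0.207355) = 0.204433, tanh(1.147977) = 0.817083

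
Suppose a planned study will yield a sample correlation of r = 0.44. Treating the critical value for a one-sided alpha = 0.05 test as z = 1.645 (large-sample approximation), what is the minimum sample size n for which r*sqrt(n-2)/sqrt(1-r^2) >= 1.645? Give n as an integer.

14

r√(n−2)/√(1−r²) ≥ 1.645  ⇔  n−2 ≥ (1.645)²·(1−r²)/r²
(1−r²)/r² = (1−0.1936)/0.1936 = 4.1653
n ≥ 2 + 2.706025·4.1653 = 2 + 11.2714 = 13.2714
⌈13.2714⌉ = 14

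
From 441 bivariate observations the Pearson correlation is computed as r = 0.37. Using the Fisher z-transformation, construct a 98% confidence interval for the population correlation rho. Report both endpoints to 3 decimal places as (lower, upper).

(0.270, 0.462)

z_r = atanh(0.37) = 0.388423;  SE = 1/√(n−3) = 1/√438 = 0.047782
z-limits: 0.388423 ± 2.326·0.047782 = 0.388423 ± 0.111141 = [0.277282, 0.499564]
ρ-limits: (tanh 0.277282, tanh 0.499564) = (0.270, 0.462)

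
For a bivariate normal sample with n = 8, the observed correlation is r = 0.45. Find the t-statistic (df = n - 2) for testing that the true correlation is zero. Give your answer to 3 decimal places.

1 − r² = 1 − 0.2025 = 0.7975;  √(1−r²) = 0.893029
√(n−2) = √6 = 2.449490
t = r·√(n−2)/√(1−r²) = 0.45 · 2.449490 / 0.893029 = 1.234

1.234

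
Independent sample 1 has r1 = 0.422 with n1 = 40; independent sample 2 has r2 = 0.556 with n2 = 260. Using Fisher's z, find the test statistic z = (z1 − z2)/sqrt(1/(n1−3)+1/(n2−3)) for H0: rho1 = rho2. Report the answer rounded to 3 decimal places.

-1.006

z1 = atanh(0.422) = 0.450123,  z2 = atanh(0.556) = 0.627025
SE = √(1/(n1−3) + 1/(n2−3)) = √(1/37 + 1/257) = √(0.0270270 + 0.0038911) = √0.0309181 = 0.175835
z = (z1 − z2)/SE = (0.450123 − 0.627025) / 0.175835 = -0.176902 / 0.175835 = -1.006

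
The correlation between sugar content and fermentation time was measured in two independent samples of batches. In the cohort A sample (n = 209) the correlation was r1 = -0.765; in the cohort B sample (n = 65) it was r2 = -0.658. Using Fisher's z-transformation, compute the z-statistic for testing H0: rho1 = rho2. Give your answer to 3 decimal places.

Fisher z-transforms: z1 = atanh(-0.765) = -1.008160, z2 = atanh(-0.658) = -0.789278; difference d = -0.218882
Var(d) = 1/206 + 1/62 = 0.0048544 + 0.0161290 = 0.0209834
z = d/√Var(d) = -0.218882 / √0.0209834 = -0.218882 / 0.144856 = -1.511

-1.511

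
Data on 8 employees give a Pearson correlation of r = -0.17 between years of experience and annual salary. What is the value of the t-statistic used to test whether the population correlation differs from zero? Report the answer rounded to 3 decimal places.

-0.423

1 − r² = 1 − 0.0289 = 0.9711;  √(1−r²) = 0.985444
√(n−2) = √6 = 2.449490
t = r·√(n−2)/√(1−r²) = -0.17 · 2.449490 / 0.985444 = -0.423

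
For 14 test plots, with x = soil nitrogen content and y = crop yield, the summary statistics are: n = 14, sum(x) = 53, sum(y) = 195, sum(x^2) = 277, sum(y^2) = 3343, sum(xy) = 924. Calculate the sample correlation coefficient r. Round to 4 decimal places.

Numerator: nΣxy − (Σx)(Σy) = 14·924 − (53)(195) = 2601
Denominator: √[(nΣx²−(Σx)²)(nΣy²−(Σy)²)]
  nΣx²−(Σx)² = 14·277 − 2809 = 1069;  nΣy²−(Σy)² = 14·3343 − 38025 = 8777
  √(1069·8777) = √9382613 = 3063.1051
r = 2601 / 3063.1051 = 0.8491

0.8491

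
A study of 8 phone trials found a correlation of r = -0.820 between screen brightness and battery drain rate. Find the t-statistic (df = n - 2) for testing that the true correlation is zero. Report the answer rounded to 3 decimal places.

-3.509

1 − r² = 1 − 0.672400 = 0.327600;  √(1−r²) = 0.572364
√(n−2) = √6 = 2.449490
t = r·√(n−2)/√(1−r²) = -0.820 · 2.449490 / 0.572364 = -3.509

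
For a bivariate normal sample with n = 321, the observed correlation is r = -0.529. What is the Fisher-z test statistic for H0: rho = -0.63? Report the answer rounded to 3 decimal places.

z_r = atanh(-0.529) = -0.588756,  z_0 = atanh(-0.63) = -0.741416
SE = 1/√(n−3) = 1/√318 = 0.056077
z = (z_r − z_0)/SE = (-0.588756 − (-0.741416)) / 0.056077 = 0.152660 / 0.056077 = 2.722

2.722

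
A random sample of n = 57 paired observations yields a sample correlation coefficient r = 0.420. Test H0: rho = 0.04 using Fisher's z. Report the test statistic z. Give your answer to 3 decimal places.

z_r = atanh(0.420) = 0.447692,  z_0 = atanh(0.04) = 0.040021
SE = 1/√(n−3) = 1/√54 = 0.136083
z = (z_r − z_0)/SE = (0.447692 − 0.040021) / 0.136083 = 0.407671 / 0.136083 = 2.996

2.996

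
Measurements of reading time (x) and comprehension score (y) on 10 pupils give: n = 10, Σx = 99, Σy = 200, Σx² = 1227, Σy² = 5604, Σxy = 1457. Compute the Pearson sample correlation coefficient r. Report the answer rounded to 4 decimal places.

S_xy = nΣxy − ΣxΣy = 10·1457 − 99·200 = 14570 − 19800 = -5230
S_xx = nΣx² − (Σx)² = 10·1227 − 99² = 12270 − 9801 = 2469
S_yy = nΣy² − (Σy)² = 10·5604 − 200² = 56040 − 40000 = 16040
r = S_xy / √(S_xx·S_yy) = -5230 / √(2469·16040) = -5230 / √39602760 = -5230 / 6293.0724 = -0.8311

-0.8311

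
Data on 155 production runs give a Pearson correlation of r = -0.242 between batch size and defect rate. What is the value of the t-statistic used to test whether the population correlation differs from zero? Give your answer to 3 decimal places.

t = r·√(n−2) / √(1−r²) with r = -0.242, n = 155
  = -0.242·√153 / √(1 − 0.058564)
  = -0.242·12.369317 / 0.970276
  = -2.993375 / 0.970276 = -3.085

-3.085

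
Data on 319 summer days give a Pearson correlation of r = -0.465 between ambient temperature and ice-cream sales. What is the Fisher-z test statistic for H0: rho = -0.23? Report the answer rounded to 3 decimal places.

Fisher z: atanh(-0.465) = -0.503672, atanh(-0.23) = -0.234189
z = (z_r − z_0)·√(n−3) = (-0.503672 − (-0.234189))·√316 = -0.269483 · 17.776389 = -4.790

-4.790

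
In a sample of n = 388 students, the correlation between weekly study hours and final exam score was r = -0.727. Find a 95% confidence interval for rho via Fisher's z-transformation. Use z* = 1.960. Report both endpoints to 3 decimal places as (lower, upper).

(-0.771, -0.676)

z_r = atanh(-0.727) = -0.922335;  SE = 1/√(n−3) = 1/√385 = 0.050965
z-limits: -0.922335 ± 1.960·0.050965 = -0.922335 ± 0.099891 = [-1.022226, -0.822444]
ρ-limits: (tanh -1.022226, tanh -0.822444) = (-0.771, -0.676)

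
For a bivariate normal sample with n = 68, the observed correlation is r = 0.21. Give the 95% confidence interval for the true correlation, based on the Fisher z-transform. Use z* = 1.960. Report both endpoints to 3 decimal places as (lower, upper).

(-0.030, 0.427)

z_r = atanh(0.21) = 0.213171;  SE = 1/√(n−3) = 1/√65 = 0.124035
z-limits: 0.213171 ± 1.960·0.124035 = 0.213171 ± 0.243109 = [-0.029938, 0.456280]
ρ-limits: (tanh -0.029938, tanh 0.456280) = (-0.030, 0.427)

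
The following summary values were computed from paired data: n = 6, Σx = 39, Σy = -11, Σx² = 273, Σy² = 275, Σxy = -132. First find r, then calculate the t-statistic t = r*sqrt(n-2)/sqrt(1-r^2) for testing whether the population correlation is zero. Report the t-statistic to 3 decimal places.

-3.344

Numerator: nΣxy − (Σx)(Σy) = 6·(-132) − (39)(-11) = -363
Denominator: √[(nΣx²−(Σx)²)(nΣy²−(Σy)²)]
  nΣx²−(Σx)² = 6·273 − 1521 = 117;  nΣy²−(Σy)² = 6·275 − 121 = 1529
  √(117·1529) = √178893 = 422.9574
r = -363 / 422.9574 = -0.8582
t = r·√(n−2)/√(1−r²) = -0.8582·√4 / √(1−0.736507) = -1.716400 / 0.513316 = -3.344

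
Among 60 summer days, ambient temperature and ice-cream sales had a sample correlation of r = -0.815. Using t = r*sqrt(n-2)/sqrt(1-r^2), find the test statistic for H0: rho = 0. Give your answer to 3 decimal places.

1 − r² = 1 − 0.664225 = 0.335775;  √(1−r²) = 0.579461
√(n−2) = √58 = 7.615773
t = r·√(n−2)/√(1−r²) = -0.815 · 7.615773 / 0.579461 = -10.711

-10.711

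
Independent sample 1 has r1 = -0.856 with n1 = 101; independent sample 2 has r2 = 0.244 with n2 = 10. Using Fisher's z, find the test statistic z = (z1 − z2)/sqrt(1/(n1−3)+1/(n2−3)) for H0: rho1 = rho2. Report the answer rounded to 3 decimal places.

z1 = atanh(-0.856) = -1.278183,  z2 = atanh(0.244) = 0.249023
SE = √(1/(n1−3) + 1/(n2−3)) = √(1/98 + 1/7) = √(0.0102041 + 0.1428571) = √0.1530612 = 0.391230
z = (z1 − z2)/SE = (-1.278183 − 0.249023) / 0.391230 = -1.527206 / 0.391230 = -3.904

-3.904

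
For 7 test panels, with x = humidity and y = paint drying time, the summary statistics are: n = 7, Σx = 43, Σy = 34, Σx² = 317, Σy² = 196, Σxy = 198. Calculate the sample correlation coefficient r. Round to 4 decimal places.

S_xy = nΣxy − ΣxΣy = 7·198 − 43·34 = 1386 − 1462 = -76
S_xx = nΣx² − (Σx)² = 7·317 − 43² = 2219 − 1849 = 370
S_yy = nΣy² − (Σy)² = 7·196 − 34² = 1372 − 1156 = 216
r = S_xy / √(S_xx·S_yy) = -76 / √(370·216) = -76 / √79920 = -76 / 282.7013 = -0.2688

-0.2688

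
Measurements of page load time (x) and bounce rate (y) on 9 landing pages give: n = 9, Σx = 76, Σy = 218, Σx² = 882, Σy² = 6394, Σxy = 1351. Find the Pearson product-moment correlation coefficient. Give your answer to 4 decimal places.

-0.9472

Numerator: nΣxy − (Σx)(Σy) = 9·1351 − (76)(218) = -4409
Denominator: √[(nΣx²−(Σx)²)(nΣy²−(Σy)²)]
  nΣx²−(Σx)² = 9·882 − 5776 = 2162;  nΣy²−(Σy)² = 9·6394 − 47524 = 10022
  √(2162·10022) = √21667564 = 4654.8431
r = -4409 / 4654.8431 = -0.9472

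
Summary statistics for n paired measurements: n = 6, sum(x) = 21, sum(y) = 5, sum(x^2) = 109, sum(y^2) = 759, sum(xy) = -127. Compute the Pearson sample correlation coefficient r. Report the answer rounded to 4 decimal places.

Numerator: nΣxy − (Σx)(Σy) = 6·(-127) − (21)(5) = -867
Denominator: √[(nΣx²−(Σx)²)(nΣy²−(Σy)²)]
  nΣx²−(Σx)² = 6·109 − 441 = 213;  nΣy²−(Σy)² = 6·759 − 25 = 4529
  √(213·4529) = √964677 = 982.1797
r = -867 / 982.1797 = -0.8827

-0.8827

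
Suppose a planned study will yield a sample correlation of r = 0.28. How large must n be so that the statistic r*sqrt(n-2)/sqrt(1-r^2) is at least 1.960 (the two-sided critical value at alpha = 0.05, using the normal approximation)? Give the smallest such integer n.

48

Need r·√(n−2)/√(1−r²) ≥ 1.960
√(n−2) ≥ 1.960·√(1−0.0784) / 0.28 = 1.960·0.960000 / 0.28 = 6.7200
n−2 ≥ 45.1584  ⇒  n ≥ 47.1584
Smallest integer n = 48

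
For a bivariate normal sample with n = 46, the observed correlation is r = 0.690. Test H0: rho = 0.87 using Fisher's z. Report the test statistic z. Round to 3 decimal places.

z_r = atanh(0.690) = 0.847956,  z_0 = atanh(0.87) = 1.333080
SE = 1/√(n−3) = 1/√43 = 0.152499
z = (z_r − z_0)/SE = (0.847956 − 1.333080) / 0.152499 = -0.485124 / 0.152499 = -3.181

-3.181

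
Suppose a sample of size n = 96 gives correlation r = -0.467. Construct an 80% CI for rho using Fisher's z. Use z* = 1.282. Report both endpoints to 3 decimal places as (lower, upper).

z_r = atanh(-0.467) = -0.506227;  SE = 1/√(n−3) = 1/√93 = 0.103695
z-limits: -0.506227 ± 1.282·0.103695 = -0.506227 ± 0.132937 = [-0.639164, -0.373290]
ρ-limits: (tanh -0.639164, tanh -0.373290) = (-0.564, -0.357)

(-0.564, -0.357)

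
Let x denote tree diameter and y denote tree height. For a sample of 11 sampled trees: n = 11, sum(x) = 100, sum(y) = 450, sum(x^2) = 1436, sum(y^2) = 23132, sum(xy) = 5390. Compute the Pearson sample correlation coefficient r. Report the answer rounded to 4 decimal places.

Numerator: nΣxy − (Σx)(Σy) = 11·5390 − (100)(450) = 14290
Denominator: √[(nΣx²−(Σx)²)(nΣy²−(Σy)²)]
  nΣx²−(Σx)² = 11·1436 − 10000 = 5796;  nΣy²−(Σy)² = 11·23132 − 202500 = 51952
  √(5796·51952) = √301113792 = 17352.6307
r = 14290 / 17352.6307 = 0.8235

0.8235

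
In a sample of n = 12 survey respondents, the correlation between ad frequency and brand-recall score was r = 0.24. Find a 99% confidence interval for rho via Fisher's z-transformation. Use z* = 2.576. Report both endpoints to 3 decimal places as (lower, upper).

Fisher z: z_r = atanh(r) = ½·ln((1+0.24)/(1−0.24)) = 0.244774
SE(z) = 1/√(n−3) = 1/√9 = 0.333333
99% ⇒ z* = 2.576; margin = 2.576·0.333333 = 0.858666
CI on z-scale: (-0.613892, 1.103440)
Back-transform: tanh(-0.613892) = -0.546861, tanh(1.103440) = 0.801731

(-0.547, 0.802)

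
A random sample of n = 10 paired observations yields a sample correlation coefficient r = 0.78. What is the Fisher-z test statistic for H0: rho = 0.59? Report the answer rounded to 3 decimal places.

z_r = atanh(0.78) = 1.045371,  z_0 = atanh(0.59) = 0.677666
SE = 1/√(n−3) = 1/√7 = 0.377964
z = (z_r − z_0)/SE = (1.045371 − 0.677666) / 0.377964 = 0.367705 / 0.377964 = 0.973

0.973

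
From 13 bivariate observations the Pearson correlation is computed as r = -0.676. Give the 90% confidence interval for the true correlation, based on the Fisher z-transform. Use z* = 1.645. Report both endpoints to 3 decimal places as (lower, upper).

(-0.872, -0.293)

Fisher z: z_r = atanh(r) = ½·ln((1+(-0.676))/(1−(-0.676))) = -0.821711
SE(z) = 1/√(n−3) = 1/√10 = 0.316228
90% ⇒ z* = 1.645; margin = 1.645·0.316228 = 0.520195
CI on z-scale: (-1.341906, -0.301516)
Back-transform: tanh(-1.341906) = -0.872129, tanh(-0.301516) = -0.292699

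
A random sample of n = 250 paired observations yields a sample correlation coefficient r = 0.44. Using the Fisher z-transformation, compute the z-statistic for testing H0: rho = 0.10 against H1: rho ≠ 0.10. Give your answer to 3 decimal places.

Fisher z: atanh(0.44) = 0.472231, atanh(0.10) = 0.100335
z = (z_r − z_0)·√(n−3) = (0.472231 − 0.100335)·√247 = 0.371896 · 15.716234 = 5.845

5.845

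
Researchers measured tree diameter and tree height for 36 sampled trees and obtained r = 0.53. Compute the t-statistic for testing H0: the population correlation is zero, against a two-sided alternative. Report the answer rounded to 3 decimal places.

t = r·√(n−2) / √(1−r²) with r = 0.53, n = 36
  = 0.53·√34 / √(1 − 0.2809)
  = 0.53·5.830952 / 0.847998
  = 3.090405 / 0.847998 = 3.644

3.644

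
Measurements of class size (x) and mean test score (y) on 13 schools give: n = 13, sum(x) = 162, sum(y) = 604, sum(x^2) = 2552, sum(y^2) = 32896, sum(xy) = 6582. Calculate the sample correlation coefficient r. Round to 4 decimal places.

S_xy = nΣxy − ΣxΣy = 13·6582 − 162·604 = 85566 − 97848 = -12282
S_xx = nΣx² − (Σx)² = 13·2552 − 162² = 33176 − 26244 = 6932
S_yy = nΣy² − (Σy)² = 13·32896 − 604² = 427648 − 364816 = 62832
r = S_xy / √(S_xx·S_yy) = -12282 / √(6932·62832) = -12282 / √435551424 = -12282 / 20869.8688 = -0.5885

-0.5885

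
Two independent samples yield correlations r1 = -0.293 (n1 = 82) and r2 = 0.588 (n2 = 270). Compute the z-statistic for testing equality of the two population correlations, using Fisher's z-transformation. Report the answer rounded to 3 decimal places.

-7.624

Fisher z-transforms: z1 = atanh(-0.293) = -0.301845, z2 = atanh(0.588) = 0.674604; difference d = -0.976449
Var(d) = 1/79 + 1/267 = 0.0126582 + 0.0037453 = 0.0164035
z = d/√Var(d) = -0.976449 / √0.0164035 = -0.976449 / 0.128076 = -7.624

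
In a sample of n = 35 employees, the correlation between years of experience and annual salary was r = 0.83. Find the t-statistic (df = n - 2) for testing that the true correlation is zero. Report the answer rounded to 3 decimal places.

8.548

t = r·√(n−2) / √(1−r²) with r = 0.83, n = 35
  = 0.83·√33 / √(1 − 0.6889)
  = 0.83·5.744563 / 0.557763
  = 4.767987 / 0.557763 = 8.548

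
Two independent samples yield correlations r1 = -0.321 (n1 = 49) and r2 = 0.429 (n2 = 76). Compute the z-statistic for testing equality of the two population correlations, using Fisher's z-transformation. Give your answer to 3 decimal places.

-4.204

Fisher z-transforms: z1 = atanh(-0.321) = -0.332762, z2 = atanh(0.429) = 0.458670; difference d = -0.791432
Var(d) = 1/46 + 1/73 = 0.0217391 + 0.0136986 = 0.0354377
z = d/√Var(d) = -0.791432 / √0.0354377 = -0.791432 / 0.188249 = -4.204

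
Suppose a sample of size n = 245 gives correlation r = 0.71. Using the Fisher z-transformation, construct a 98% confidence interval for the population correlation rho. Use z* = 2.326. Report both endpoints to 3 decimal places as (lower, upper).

z_r = atanh(0.71) = 0.887184;  SE = 1/√(n−3) = 1/√242 = 0.064282
z-limits: 0.887184 ± 2.326·0.064282 = 0.887184 ± 0.149520 = [0.737664, 1.036704]
ρ-limits: (tanh 0.737664, tanh 1.036704) = (0.628, 0.777)

(0.628, 0.777)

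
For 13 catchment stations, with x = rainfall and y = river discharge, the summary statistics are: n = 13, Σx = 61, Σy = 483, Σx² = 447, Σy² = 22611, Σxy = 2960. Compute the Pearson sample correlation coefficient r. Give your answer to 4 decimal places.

Numerator: nΣxy − (Σx)(Σy) = 13·2960 − (61)(483) = 9017
Denominator: √[(nΣx²−(Σx)²)(nΣy²−(Σy)²)]
  nΣx²−(Σx)² = 13·447 − 3721 = 2090;  nΣy²−(Σy)² = 13·22611 − 233289 = 60654
  √(2090·60654) = √126766860 = 11259.0790
r = 9017 / 11259.0790 = 0.8009

0.8009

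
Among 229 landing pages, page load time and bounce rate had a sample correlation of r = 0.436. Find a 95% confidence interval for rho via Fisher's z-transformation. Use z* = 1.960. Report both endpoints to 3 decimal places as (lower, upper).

(0.325, 0.535)

z_r = atanh(0.436) = 0.467281;  SE = 1/√(n−3) = 1/√226 = 0.066519
z-limits: 0.467281 ± 1.960·0.066519 = 0.467281 ± 0.130377 = [0.336904, 0.597658]
ρ-limits: (tanh 0.336904, tanh 0.597658) = (0.325, 0.535)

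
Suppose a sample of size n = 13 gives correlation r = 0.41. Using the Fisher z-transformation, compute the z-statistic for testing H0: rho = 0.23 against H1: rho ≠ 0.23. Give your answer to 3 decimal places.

0.637

Fisher z: atanh(0.41) = 0.435611, atanh(0.23) = 0.234189
z = (z_r − z_0)·√(n−3) = (0.435611 − 0.234189)·√10 = 0.201422 · 3.162278 = 0.637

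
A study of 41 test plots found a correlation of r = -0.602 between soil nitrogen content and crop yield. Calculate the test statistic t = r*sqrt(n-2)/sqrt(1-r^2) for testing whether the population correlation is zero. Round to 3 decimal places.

-4.708

1 − r² = 1 − 0.362404 = 0.637596;  √(1−r²) = 0.798496
√(n−2) = √39 = 6.244998
t = r·√(n−2)/√(1−r²) = -0.602 · 6.244998 / 0.798496 = -4.708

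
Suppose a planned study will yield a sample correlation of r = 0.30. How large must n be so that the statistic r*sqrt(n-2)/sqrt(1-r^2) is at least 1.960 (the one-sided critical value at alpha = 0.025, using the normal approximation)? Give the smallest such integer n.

r√(n−2)/√(1−r²) ≥ 1.960  ⇔  n−2 ≥ (1.960)²·(1−r²)/r²
(1−r²)/r² = (1−0.0900)/0.0900 = 10.1111
n ≥ 2 + 3.8416·10.1111 = 2 + 38.8428 = 40.8428
⌈40.8428⌉ = 41

41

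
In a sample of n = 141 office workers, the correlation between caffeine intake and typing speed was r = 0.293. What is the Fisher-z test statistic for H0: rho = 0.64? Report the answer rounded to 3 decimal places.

z_r = atanh(0.293) = 0.301845,  z_0 = atanh(0.64) = 0.758174
SE = 1/√(n−3) = 1/√138 = 0.085126
z = (z_r − z_0)/SE = (0.301845 − 0.758174) / 0.085126 = -0.456329 / 0.085126 = -5.361

-5.361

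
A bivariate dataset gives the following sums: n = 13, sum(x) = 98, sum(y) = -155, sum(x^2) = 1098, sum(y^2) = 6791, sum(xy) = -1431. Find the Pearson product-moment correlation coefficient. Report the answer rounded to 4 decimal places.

-0.1970

S_xy = nΣxy − ΣxΣy = 13·(-1431) − 98·(-155) = -18603 − (-15190) = -3413
S_xx = nΣx² − (Σx)² = 13·1098 − 98² = 14274 − 9604 = 4670
S_yy = nΣy² − (Σy)² = 13·6791 − (-155)² = 88283 − 24025 = 64258
r = S_xy / √(S_xx·S_yy) = -3413 / √(4670·64258) = -3413 / √300084860 = -3413 / 17322.9576 = -0.1970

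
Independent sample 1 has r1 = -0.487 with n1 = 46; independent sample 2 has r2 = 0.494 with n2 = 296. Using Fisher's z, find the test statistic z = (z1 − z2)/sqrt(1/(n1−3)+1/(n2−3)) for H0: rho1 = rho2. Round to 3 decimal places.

z1 = atanh(-0.487) = -0.532120,  z2 = atanh(0.494) = 0.541338
SE = √(1/(n1−3) + 1/(n2−3)) = √(1/43 + 1/293) = √(0.0232558 + 0.0034130) = √0.0266688 = 0.163306
z = (z1 − z2)/SE = (-0.532120 − 0.541338) / 0.163306 = -1.073458 / 0.163306 = -6.573

-6.573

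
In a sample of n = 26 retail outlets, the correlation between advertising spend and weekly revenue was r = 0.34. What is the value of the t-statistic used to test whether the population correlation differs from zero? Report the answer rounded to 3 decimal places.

1.771

1 − r² = 1 − 0.1156 = 0.8844;  √(1−r²) = 0.940425
√(n−2) = √24 = 4.898979
t = r·√(n−2)/√(1−r²) = 0.34 · 4.898979 / 0.940425 = 1.771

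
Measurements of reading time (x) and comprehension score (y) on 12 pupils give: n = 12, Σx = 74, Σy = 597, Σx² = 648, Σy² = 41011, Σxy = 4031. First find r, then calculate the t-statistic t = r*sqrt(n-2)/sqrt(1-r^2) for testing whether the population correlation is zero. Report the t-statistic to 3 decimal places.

0.773

S_xy = nΣxy − ΣxΣy = 12·4031 − 74·597 = 48372 − 44178 = 4194
S_xx = nΣx² − (Σx)² = 12·648 − 74² = 7776 − 5476 = 2300
S_yy = nΣy² − (Σy)² = 12·41011 − 597² = 492132 − 356409 = 135723
r = S_xy / √(S_xx·S_yy) = 4194 / √(2300·135723) = 4194 / √312162900 = 4194 / 17668.1323 = 0.2374
t = r·√(n−2)/√(1−r²) = 0.2374·√10 / √(1−0.056359) = 0.750725 / 0.971412 = 0.773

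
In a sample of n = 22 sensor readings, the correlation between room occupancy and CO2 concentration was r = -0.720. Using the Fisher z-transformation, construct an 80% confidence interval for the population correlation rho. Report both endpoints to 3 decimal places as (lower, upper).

Fisher z: z_r = atanh(r) = ½·ln((1+(-0.720))/(1−(-0.720))) = -0.907645
SE(z) = 1/√(n−3) = 1/√19 = 0.229416
80% ⇒ z* = 1.282; margin = 1.282·0.229416 = 0.294111
CI on z-scale: (-1.201756, -0.613534)
Back-transform: tanh(-1.201756) = -0.834189, tanh(-0.613534) = -0.546610

(-0.834, -0.547)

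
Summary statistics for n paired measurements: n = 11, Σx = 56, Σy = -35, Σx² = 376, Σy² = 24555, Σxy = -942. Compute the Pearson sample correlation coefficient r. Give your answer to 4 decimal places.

Numerator: nΣxy − (Σx)(Σy) = 11·(-942) − (56)(-35) = -8402
Denominator: √[(nΣx²−(Σx)²)(nΣy²−(Σy)²)]
  nΣx²−(Σx)² = 11·376 − 3136 = 1000;  nΣy²−(Σy)² = 11·24555 − 1225 = 268880
  √(1000·268880) = √268880000 = 16397.5608
r = -8402 / 16397.5608 = -0.5124

-0.5124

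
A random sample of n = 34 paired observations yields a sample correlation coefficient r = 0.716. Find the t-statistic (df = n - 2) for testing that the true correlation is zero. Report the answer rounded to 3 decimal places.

5.802

1 − r² = 1 − 0.512656 = 0.487344;  √(1−r²) = 0.698100
√(n−2) = √32 = 5.656854
t = r·√(n−2)/√(1−r²) = 0.716 · 5.656854 / 0.698100 = 5.802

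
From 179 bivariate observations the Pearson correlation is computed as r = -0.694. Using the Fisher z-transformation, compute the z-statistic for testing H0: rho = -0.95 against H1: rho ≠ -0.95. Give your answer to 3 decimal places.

Fisher z: atanh(-0.694) = -0.855631, atanh(-0.95) = -1.831781
z = (z_r − z_0)·√(n−3) = (-0.855631 − (-1.831781))·√176 = 0.976150 · 13.266499 = 12.950

12.950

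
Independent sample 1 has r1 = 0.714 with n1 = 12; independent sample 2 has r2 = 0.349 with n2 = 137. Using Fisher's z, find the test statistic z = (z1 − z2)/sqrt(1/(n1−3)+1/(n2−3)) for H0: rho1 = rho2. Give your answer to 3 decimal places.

1.542

z1 = atanh(0.714) = 0.895297,  z2 = atanh(0.349) = 0.364305
SE = √(1/(n1−3) + 1/(n2−3)) = √(1/9 + 1/134) = √(0.1111111 + 0.0074627) = √0.1185738 = 0.344345
z = (z1 − z2)/SE = (0.895297 − 0.364305) / 0.344345 = 0.530992 / 0.344345 = 1.542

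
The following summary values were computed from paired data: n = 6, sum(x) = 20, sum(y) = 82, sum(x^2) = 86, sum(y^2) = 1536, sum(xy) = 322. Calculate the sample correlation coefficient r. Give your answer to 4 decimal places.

S_xy = nΣxy − ΣxΣy = 6·322 − 20·82 = 1932 − 1640 = 292
S_xx = nΣx² − (Σx)² = 6·86 − 20² = 516 − 400 = 116
S_yy = nΣy² − (Σy)² = 6·1536 − 82² = 9216 − 6724 = 2492
r = S_xy / √(S_xx·S_yy) = 292 / √(116·2492) = 292 / √289072 = 292 / 537.6542 = 0.5431

0.5431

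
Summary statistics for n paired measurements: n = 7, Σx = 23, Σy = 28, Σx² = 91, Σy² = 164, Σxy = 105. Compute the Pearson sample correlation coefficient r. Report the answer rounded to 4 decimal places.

0.4590

Numerator: nΣxy − (Σx)(Σy) = 7·105 − (23)(28) = 91
Denominator: √[(nΣx²−(Σx)²)(nΣy²−(Σy)²)]
  nΣx²−(Σx)² = 7·91 − 529 = 108;  nΣy²−(Σy)² = 7·164 − 784 = 364
  √(108·364) = √39312 = 198.2725
r = 91 / 198.2725 = 0.4590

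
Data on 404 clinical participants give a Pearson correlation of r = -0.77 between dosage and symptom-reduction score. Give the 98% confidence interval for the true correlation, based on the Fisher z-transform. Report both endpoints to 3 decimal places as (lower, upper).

(-0.813, -0.718)

Fisher z: z_r = atanh(r) = ½·ln((1+(-0.77))/(1−(-0.77))) = -1.020328
SE(z) = 1/√(n−3) = 1/√401 = 0.049938
98% ⇒ z* = 2.326; margin = 2.326·0.049938 = 0.116156
CI on z-scale: (-1.136484, -0.904172)
Back-transform: tanh(-1.136484) = -0.813227, tanh(-0.904172) = -0.718323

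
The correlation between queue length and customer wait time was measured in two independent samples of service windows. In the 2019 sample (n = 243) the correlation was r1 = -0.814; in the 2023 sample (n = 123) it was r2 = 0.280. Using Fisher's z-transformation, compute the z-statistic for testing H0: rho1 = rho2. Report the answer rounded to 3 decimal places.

Fisher z-transforms: z1 = atanh(-0.814) = -1.138771, z2 = atanh(0.280) = 0.287682; difference d = -1.426453
Var(d) = 1/240 + 1/120 = 0.0041667 + 0.0083333 = 0.0125000
z = d/√Var(d) = -1.426453 / √0.0125000 = -1.426453 / 0.111803 = -12.759

-12.759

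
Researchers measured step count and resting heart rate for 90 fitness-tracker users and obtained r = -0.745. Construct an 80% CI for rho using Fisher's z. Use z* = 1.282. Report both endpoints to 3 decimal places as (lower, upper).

(-0.800, -0.677)

z_r = atanh(-0.745) = -0.961623;  SE = 1/√(n−3) = 1/√87 = 0.107211
z-limits: -0.961623 ± 1.282·0.107211 = -0.961623 ± 0.137445 = [-1.099068, -0.824178]
ρ-limits: (tanh -1.099068, tanh -0.824178) = (-0.800, -0.677)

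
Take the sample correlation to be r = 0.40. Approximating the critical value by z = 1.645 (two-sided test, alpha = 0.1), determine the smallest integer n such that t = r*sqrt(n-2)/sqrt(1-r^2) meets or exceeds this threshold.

r√(n−2)/√(1−r²) ≥ 1.645  ⇔  n−2 ≥ (1.645)²·(1−r²)/r²
(1−r²)/r² = (1−0.1600)/0.1600 = 5.2500
n ≥ 2 + 2.706025·5.2500 = 2 + 14.2066 = 16.2066
⌈16.2066⌉ = 17

17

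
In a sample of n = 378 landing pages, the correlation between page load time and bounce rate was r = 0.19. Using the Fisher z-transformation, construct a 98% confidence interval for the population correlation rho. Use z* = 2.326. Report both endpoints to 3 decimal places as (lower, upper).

Fisher z: z_r = atanh(r) = ½·ln((1+0.19)/(1−0.19)) = 0.192337
SE(z) = 1/√(n−3) = 1/√375 = 0.051640
98% ⇒ z* = 2.326; margin = 2.326·0.051640 = 0.120115
CI on z-scale: (0.072222, 0.312452)
Back-transform: tanh(0.072222) = 0.072097, tanh(0.312452) = 0.302666

(0.072, 0.303)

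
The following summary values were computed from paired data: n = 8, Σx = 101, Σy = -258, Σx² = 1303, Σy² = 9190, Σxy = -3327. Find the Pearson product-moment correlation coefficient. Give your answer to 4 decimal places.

-0.4480

S_xy = nΣxy − ΣxΣy = 8·(-3327) − 101·(-258) = -26616 − (-26058) = -558
S_xx = nΣx² − (Σx)² = 8·1303 − 101² = 10424 − 10201 = 223
S_yy = nΣy² − (Σy)² = 8·9190 − (-258)² = 73520 − 66564 = 6956
r = S_xy / √(S_xx·S_yy) = -558 / √(223·6956) = -558 / √1551188 = -558 / 1245.4670 = -0.4480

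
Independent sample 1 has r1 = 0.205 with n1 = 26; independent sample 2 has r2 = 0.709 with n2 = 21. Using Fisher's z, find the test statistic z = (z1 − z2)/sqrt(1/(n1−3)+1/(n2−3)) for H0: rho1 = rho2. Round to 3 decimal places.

z1 = atanh(0.205) = 0.207946,  z2 = atanh(0.709) = 0.885170
SE = √(1/(n1−3) + 1/(n2−3)) = √(1/23 + 1/18) = √(0.0434783 + 0.0555556) = √0.0990339 = 0.314697
z = (z1 − z2)/SE = (0.207946 − 0.885170) / 0.314697 = -0.677224 / 0.314697 = -2.152

-2.152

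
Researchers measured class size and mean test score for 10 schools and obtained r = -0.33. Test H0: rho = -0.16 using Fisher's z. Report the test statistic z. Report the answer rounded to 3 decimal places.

-0.480

Fisher z: atanh(-0.33) = -0.342828, atanh(-0.16) = -0.161387
z = (z_r − z_0)·√(n−3) = (-0.342828 − (-0.161387))·√7 = -0.181441 · 2.645751 = -0.480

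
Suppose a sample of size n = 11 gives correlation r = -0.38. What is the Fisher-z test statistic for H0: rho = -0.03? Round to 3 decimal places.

Fisher z: atanh(-0.38) = -0.400060, atanh(-0.03) = -0.030009
z = (z_r − z_0)·√(n−3) = (-0.400060 − (-0.030009))·√8 = -0.370051 · 2.828427 = -1.047

-1.047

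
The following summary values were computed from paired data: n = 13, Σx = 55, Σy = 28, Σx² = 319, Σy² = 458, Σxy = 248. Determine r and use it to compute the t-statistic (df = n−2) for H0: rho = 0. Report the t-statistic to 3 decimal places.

S_xy = nΣxy − ΣxΣy = 13·248 − 55·28 = 3224 − 1540 = 1684
S_xx = nΣx² − (Σx)² = 13·319 − 55² = 4147 − 3025 = 1122
S_yy = nΣy² − (Σy)² = 13·458 − 28² = 5954 − 784 = 5170
r = S_xy / √(S_xx·S_yy) = 1684 / √(1122·5170) = 1684 / √5800740 = 1684 / 2408.4725 = 0.6992
t = r·√(n−2)/√(1−r²) = 0.6992·√11 / √(1−0.488881) = 2.318984 / 0.714926 = 3.244

3.244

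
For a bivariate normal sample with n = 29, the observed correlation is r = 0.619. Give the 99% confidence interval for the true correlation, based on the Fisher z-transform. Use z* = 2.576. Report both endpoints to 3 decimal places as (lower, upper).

z_r = atanh(0.619) = 0.723382;  SE = 1/√(n−3) = 1/√26 = 0.196116
z-limits: 0.723382 ± 2.576·0.196116 = 0.723382 ± 0.505195 = [0.218187, 1.228577]
ρ-limits: (tanh 0.218187, tanh 1.228577) = (0.215, 0.842)

(0.215, 0.842)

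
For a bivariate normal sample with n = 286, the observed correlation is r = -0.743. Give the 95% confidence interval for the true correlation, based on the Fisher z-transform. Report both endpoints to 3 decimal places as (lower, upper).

(-0.791, -0.686)

Fisher z: z_r = atanh(r) = ½·ln((1+(-0.743))/(1−(-0.743))) = -0.957143
SE(z) = 1/√(n−3) = 1/√283 = 0.059444
95% ⇒ z* = 1.960; margin = 1.960·0.059444 = 0.116510
CI on z-scale: (-1.073653, -0.840633)
Back-transform: tanh(-1.073653) = -0.790834, tanh(-0.840633) = -0.686144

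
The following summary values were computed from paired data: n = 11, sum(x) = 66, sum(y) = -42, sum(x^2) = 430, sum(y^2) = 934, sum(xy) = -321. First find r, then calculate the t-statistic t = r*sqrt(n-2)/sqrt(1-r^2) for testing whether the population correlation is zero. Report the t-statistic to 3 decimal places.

S_xy = nΣxy − ΣxΣy = 11·(-321) − 66·(-42) = -3531 − (-2772) = -759
S_xx = nΣx² − (Σx)² = 11·430 − 66² = 4730 − 4356 = 374
S_yy = nΣy² − (Σy)² = 11·934 − (-42)² = 10274 − 1764 = 8510
r = S_xy / √(S_xx·S_yy) = -759 / √(374·8510) = -759 / √3182740 = -759 / 1784.0235 = -0.4254
t = r·√(n−2)/√(1−r²) = -0.4254·√9 / √(1−0.180965) = -1.276200 / 0.905006 = -1.410

-1.410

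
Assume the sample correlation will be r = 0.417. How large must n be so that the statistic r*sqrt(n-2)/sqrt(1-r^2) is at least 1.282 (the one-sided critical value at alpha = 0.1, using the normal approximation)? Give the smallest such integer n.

10

r√(n−2)/√(1−r²) ≥ 1.282  ⇔  n−2 ≥ (1.282)²·(1−r²)/r²
(1−r²)/r² = (1−0.173889)/0.173889 = 4.7508
n ≥ 2 + 1.643524·4.7508 = 2 + 7.8081 = 9.8081
⌈9.8081⌉ = 10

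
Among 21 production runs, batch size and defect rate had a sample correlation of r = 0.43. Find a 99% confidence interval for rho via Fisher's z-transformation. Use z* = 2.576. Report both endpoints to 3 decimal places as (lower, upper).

(-0.146, 0.788)

z_r = atanh(0.43) = 0.459897;  SE = 1/√(n−3) = 1/√18 = 0.235702
z-limits: 0.459897 ± 2.576·0.235702 = 0.459897 ± 0.607168 = [-0.147271, 1.067065]
ρ-limits: (tanh -0.147271, tanh 1.067065) = (-0.146, 0.788)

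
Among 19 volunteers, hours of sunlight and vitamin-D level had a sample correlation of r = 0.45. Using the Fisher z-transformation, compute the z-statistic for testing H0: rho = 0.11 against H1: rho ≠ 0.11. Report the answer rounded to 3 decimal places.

1.497

Fisher z: atanh(0.45) = 0.484700, atanh(0.11) = 0.110447
z = (z_r − z_0)·√(n−3) = (0.484700 − 0.110447)·√16 = 0.374253 · 4.000000 = 1.497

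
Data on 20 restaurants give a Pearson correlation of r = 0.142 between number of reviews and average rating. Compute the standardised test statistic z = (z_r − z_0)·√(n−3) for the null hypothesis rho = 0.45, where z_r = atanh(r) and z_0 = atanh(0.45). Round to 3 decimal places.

-1.409

z_r = atanh(0.142) = 0.142966,  z_0 = atanh(0.45) = 0.484700
SE = 1/√(n−3) = 1/√17 = 0.242536
z = (z_r − z_0)/SE = (0.142966 − 0.484700) / 0.242536 = -0.341734 / 0.242536 = -1.409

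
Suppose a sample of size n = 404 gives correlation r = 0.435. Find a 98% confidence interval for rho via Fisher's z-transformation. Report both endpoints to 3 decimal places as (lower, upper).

(0.336, 0.524)

z_r = atanh(0.435) = 0.466047;  SE = 1/√(n−3) = 1/√401 = 0.049938
z-limits: 0.466047 ± 2.326·0.049938 = 0.466047 ± 0.116156 = [0.349891, 0.582203]
ρ-limits: (tanh 0.349891, tanh 0.582203) = (0.336, 0.524)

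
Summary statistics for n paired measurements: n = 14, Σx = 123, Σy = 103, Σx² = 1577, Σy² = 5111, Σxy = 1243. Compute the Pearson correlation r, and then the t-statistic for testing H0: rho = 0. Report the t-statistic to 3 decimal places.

Numerator: nΣxy − (Σx)(Σy) = 14·1243 − (123)(103) = 4733
Denominator: √[(nΣx²−(Σx)²)(nΣy²−(Σy)²)]
  nΣx²−(Σx)² = 14·1577 − 15129 = 6949;  nΣy²−(Σy)² = 14·5111 − 10609 = 60945
  √(6949·60945) = √423506805 = 20579.2810
r = 4733 / 20579.2810 = 0.2300
t = r·√(n−2)/√(1−r²) = 0.2300·√12 / √(1−0.052900) = 0.796743 / 0.973191 = 0.819

0.819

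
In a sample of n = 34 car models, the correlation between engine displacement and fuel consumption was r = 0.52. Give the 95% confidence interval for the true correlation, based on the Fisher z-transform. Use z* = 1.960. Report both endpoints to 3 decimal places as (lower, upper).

z_r = atanh(0.52) = 0.576340;  SE = 1/√(n−3) = 1/√31 = 0.179605
z-limits: 0.576340 ± 1.960·0.179605 = 0.576340 ± 0.352026 = [0.224314, 0.928366]
ρ-limits: (tanh 0.224314, tanh 0.928366) = (0.221, 0.730)

(0.221, 0.730)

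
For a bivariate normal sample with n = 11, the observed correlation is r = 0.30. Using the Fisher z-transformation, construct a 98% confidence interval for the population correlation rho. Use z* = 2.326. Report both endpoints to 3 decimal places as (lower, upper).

Fisher z: z_r = atanh(r) = ½·ln((1+0.30)/(1−0.30)) = 0.309520
SE(z) = 1/√(n−3) = 1/√8 = 0.353553
98% ⇒ z* = 2.326; margin = 2.326·0.353553 = 0.822364
CI on z-scale: (-0.512844, 1.131884)
Back-transform: tanh(-0.512844) = -0.472158, tanh(1.131884) = 0.811663

(-0.472, 0.812)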